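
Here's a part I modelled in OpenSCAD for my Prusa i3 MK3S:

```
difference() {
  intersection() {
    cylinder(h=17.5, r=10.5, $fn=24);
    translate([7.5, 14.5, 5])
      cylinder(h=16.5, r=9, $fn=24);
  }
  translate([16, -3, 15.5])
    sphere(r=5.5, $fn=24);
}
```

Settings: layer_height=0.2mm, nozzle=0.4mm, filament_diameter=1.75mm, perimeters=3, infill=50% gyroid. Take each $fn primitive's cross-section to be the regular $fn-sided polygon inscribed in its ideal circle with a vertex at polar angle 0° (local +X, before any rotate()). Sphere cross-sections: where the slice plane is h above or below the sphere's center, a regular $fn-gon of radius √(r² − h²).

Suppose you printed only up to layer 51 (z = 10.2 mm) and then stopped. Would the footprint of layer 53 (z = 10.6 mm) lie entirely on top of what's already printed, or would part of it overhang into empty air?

Compare the two slices. At z = 10.2: the cylinder: section is a regular 24-gon, circumradius r=10.5 (area = (24/2)·10.500²·sin(360°/24) = 342.42 mm²); the r=9 cylinder at (7.5, 14.5) contributes a regular 24-gon of circumradius 9 (area = (24/2)·9.000²·sin(360°/24) = 251.57 mm²); After intersecting: the r=9 cylinder at (7.5, 14.5) partially overlaps the r=10.5 cylinder; clipping to the common part keeps 21.66 mm² — area = 21.66 mm²; the r=5.5 sphere at (16, -3) contributes a regular 24-gon of circumradius √(5.5²−5.3²) = 1.470 (area = (24/2)·1.470²·sin(360°/24) = 6.71 mm²); After the difference (first − rest): starting from that combined region (21.66 mm²), the r=5.5 sphere at (16, -3) misses the remaining region (no effect) — area = 21.66 mm². At z = 10.6: the cylinder: section is a regular 24-gon, circumradius r=10.5 (area = (24/2)·10.500²·sin(360°/24) = 342.42 mm²); the r=9 cylinder at (7.5, 14.5) gives a regular 24-gon of circumradius 9 (constant along its height) (area = (24/2)·9.000²·sin(360°/24) = 251.57 mm²); After intersecting: the r=9 cylinder at (7.5, 14.5) partially overlaps the r=10.5 cylinder; clipping to the common part keeps 21.66 mm² — area = 21.66 mm²; the sphere at (16, -3): section is a regular 24-gon, circumradius = √(r²−h²) = √(5.5²−4.9²) = 2.498 (area = (24/2)·2.498²·sin(360°/24) = 19.38 mm²); Taking the first minus the rest: starting from that combined region (21.66 mm²), the r=5.5 sphere at (16, -3) misses the remaining region (no effect) — area = 21.66 mm². Checking containment: the cross-section at z = 10.6 is a subset of the cross-section at z = 10.2.

entirely on top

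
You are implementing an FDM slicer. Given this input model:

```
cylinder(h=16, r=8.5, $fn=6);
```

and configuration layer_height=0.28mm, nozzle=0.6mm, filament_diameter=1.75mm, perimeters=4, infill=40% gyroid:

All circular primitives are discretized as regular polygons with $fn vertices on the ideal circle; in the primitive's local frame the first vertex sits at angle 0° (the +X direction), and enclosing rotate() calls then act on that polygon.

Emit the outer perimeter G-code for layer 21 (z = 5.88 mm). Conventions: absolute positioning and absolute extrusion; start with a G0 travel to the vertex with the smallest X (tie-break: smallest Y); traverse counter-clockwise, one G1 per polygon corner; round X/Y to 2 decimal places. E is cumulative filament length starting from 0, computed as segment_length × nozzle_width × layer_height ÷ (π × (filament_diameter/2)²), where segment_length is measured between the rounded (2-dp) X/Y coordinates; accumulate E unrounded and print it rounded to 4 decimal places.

G0 X-8.50 Y0.00 Z5.88
G1 X-4.25 Y-7.36 E0.5936
G1 X4.25 Y-7.36 E1.1873
G1 X8.50 Y0.00 E1.7809
G1 X4.25 Y7.36 E2.3746
G1 X-4.25 Y7.36 E2.9682
G1 X-8.50 Y0.00 E3.5619

At z = 5.88 mm: the r=8.5 cylinder contributes a regular 6-gon of circumradius 8.5. The outline is a single polygon with 6 vertices. Extrusion per mm of travel: 0.6 × 0.28 / (π × 0.875²) = 0.069846. Accumulating E over each segment gives final E = 3.5619.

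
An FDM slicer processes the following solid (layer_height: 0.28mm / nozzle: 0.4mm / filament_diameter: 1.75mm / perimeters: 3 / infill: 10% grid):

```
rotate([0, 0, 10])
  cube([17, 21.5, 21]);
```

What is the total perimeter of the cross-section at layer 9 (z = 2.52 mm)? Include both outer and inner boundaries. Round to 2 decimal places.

77.00 mm

At z = 2.52 mm: the cube (footprint 17×21.5) is included at this height (perimeter 77.00 mm); (whole slice rotated 10° about Z — lengths, areas and connectivity unchanged). Overall, the cross-section is a single solid region. Total boundary length (outer) = 77.00 mm.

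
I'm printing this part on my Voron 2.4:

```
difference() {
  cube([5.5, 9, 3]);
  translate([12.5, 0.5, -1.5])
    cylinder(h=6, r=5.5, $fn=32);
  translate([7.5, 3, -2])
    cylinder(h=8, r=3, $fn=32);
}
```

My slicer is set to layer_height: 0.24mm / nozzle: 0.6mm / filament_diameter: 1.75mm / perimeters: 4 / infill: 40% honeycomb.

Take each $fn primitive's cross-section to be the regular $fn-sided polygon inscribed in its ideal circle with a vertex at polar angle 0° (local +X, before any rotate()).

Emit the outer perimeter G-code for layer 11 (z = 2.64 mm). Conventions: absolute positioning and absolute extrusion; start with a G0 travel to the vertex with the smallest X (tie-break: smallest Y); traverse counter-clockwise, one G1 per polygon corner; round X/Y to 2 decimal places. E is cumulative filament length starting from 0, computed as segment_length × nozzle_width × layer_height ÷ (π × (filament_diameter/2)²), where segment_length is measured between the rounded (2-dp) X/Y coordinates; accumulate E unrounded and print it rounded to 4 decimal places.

G0 X0.00 Y0.00 Z2.64
G1 X5.50 Y0.00 E0.3293
G1 X5.50 Y0.78 E0.3760
G1 X5.38 Y0.88 E0.3853
G1 X5.01 Y1.33 E0.4202
G1 X4.73 Y1.85 E0.4556
G1 X4.56 Y2.41 E0.4906
G1 X4.50 Y3.00 E0.5261
G1 X4.56 Y3.59 E0.5616
G1 X4.73 Y4.15 E0.5966
G1 X5.01 Y4.67 E0.6320
G1 X5.38 Y5.12 E0.6669
G1 X5.50 Y5.22 E0.6762
G1 X5.50 Y9.00 E0.9025
G1 X0.00 Y9.00 E1.2318
G1 X0.00 Y0.00 E1.7706

At z = 2.64 mm: the cube is present — its section is the full 5.5×9 rectangle; the r=5.5 cylinder at (12.5, 0.5) contributes a regular 32-gon of circumradius 5.5; the r=3 cylinder at (7.5, 3) contributes a regular 32-gon of circumradius 3; Subtracting the remaining from the first: starting from the 5.5×9 cube, the r=5.5 cylinder at (12.5, 0.5) misses the remaining region (no effect); the r=3 cylinder at (7.5, 3) partially overlaps it — only the 3.05 mm² overlap (of its 28.09 mm²) is removed, clipping the outline — 1 connected region. The outline is a single polygon with 15 vertices. Extrusion per mm of travel: 0.6 × 0.24 / (π × 0.875²) = 0.059868. Accumulating E over each segment gives final E = 1.7706.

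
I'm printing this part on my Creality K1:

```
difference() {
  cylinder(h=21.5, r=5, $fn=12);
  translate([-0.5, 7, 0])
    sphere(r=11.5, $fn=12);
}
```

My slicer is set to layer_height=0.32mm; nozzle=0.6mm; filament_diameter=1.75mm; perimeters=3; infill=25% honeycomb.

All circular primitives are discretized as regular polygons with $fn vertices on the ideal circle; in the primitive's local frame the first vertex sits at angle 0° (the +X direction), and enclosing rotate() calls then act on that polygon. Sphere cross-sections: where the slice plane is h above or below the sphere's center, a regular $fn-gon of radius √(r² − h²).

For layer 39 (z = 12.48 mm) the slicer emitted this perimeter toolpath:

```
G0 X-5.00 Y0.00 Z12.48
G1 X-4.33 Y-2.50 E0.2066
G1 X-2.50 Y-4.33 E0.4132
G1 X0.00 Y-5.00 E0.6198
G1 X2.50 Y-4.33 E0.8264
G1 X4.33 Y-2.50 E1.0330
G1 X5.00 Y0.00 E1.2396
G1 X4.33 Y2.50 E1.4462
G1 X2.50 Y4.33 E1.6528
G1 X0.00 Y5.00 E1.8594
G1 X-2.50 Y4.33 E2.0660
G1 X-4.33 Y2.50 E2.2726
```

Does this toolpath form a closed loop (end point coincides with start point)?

Start point (G0): (-5.00, 0.00). End point (last G1): the path does not return to the start — open.

no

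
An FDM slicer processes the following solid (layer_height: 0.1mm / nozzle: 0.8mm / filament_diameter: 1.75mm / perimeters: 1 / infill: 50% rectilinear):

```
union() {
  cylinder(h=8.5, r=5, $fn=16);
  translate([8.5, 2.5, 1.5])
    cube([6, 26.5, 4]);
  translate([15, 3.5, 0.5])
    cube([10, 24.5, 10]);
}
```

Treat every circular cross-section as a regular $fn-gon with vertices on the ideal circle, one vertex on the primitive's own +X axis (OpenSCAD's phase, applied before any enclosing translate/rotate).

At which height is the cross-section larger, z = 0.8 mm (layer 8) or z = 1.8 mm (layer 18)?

Layer 8 (z = 0.8): the cylinder: section is a regular 16-gon, circumradius r=5 (area = (16/2)·5.000²·sin(360°/16) = 76.54 mm²); the cube at (8.5, 2.5) does not reach this height (z outside [1.5, 5.5]); the 10×24.5 cube at (15, 3.5) contributes its full rectangle (area 245.00 mm²); Merging all regions: the 2 present regions are separate (no shared area or edge), so areas and boundary lengths simply add and each stays a separate island — area = 321.54 mm². So its area = 321.54 mm². Layer 18 (z = 1.8): the r=5 cylinder contributes a regular 16-gon of circumradius 5 (area = (16/2)·5.000²·sin(360°/16) = 76.54 mm²); the cube at (8.5, 2.5) (footprint 6×26.5) is included at this height (area 159.00 mm²); the 10×24.5 cube at (15, 3.5) contributes its full rectangle (area 245.00 mm²); Taking the union: the 3 present regions are separate (no shared area or edge), so areas and boundary lengths simply add and each stays a separate island — area = 480.54 mm². So its area = 480.54 mm². Layer 18 is larger (480.54 vs 321.54 mm²).

layer 18 (z = 1.8 mm)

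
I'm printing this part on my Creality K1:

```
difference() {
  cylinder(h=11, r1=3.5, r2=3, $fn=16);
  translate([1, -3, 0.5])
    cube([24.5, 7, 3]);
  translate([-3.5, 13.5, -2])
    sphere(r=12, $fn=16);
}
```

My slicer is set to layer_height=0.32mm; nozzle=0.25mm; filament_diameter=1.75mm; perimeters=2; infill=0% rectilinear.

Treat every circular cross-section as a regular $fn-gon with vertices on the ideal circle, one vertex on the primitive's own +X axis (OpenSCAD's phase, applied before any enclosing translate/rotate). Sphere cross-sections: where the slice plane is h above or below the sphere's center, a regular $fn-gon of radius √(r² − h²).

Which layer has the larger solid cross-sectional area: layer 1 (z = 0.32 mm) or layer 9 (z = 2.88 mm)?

layer 1 (z = 0.32 mm)

Layer 1 (z = 0.32): the cone (r1=3.5→r2=3) has section circumradius 3.485 here — a regular 16-gon (area = (16/2)·3.485²·sin(360°/16) = 37.19 mm²); the cube at (1, -3) is not intersected at this z (z outside [0.5, 3.5]); the r=12 sphere at (-3.5, 13.5) slices to a regular 16-gon of circumradius 11.774 (√(r²−h²) with h=2.32 from center) (area = (16/2)·11.774²·sin(360°/16) = 424.37 mm²); Taking the first minus the rest: starting from the cone (37.19 mm²), the r=12 sphere at (-3.5, 13.5) partially overlaps it — only the 3.52 mm² overlap (of its 424.37 mm²) is removed, clipping the outline — area = 33.67 mm². So its area = 33.67 mm². Layer 9 (z = 2.88): the cone: at t=0.262 of its height the radius interpolates to r₁+(r₂−r₁)t = 3.369, giving a regular 16-gon of that circumradius (area = (16/2)·3.369²·sin(360°/16) = 34.75 mm²); the cube at (1, -3) (footprint 24.5×7) is included at this height (area 171.50 mm²); the r=12 sphere at (-3.5, 13.5) contributes a regular 16-gon of circumradius √(12²−4.88²) = 10.963 (area = (16/2)·10.963²·sin(360°/16) = 367.94 mm²); Taking the first minus the rest: starting from the cone (34.75 mm²), the 24.5×7 cube at (1, -3) partially overlaps it — only the 10.79 mm² overlap (of its 171.50 mm²) is removed, clipping the outline; the r=12 sphere at (-3.5, 13.5) partially overlaps it — only the 0.22 mm² overlap (of its 367.94 mm²) is removed, clipping the outline — area = 23.75 mm². So its area = 23.75 mm². Layer 1 is larger (33.67 vs 23.75 mm²).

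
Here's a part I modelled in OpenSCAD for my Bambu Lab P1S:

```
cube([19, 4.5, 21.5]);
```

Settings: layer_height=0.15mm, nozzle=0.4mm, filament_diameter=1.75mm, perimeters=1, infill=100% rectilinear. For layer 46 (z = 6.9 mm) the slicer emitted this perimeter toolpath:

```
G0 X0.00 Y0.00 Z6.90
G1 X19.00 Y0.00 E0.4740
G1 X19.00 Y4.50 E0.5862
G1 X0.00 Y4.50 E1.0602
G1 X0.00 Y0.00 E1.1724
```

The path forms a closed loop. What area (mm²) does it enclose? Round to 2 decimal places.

Apply the shoelace formula to the sequence of (X, Y) vertices; enclosed area = 85.50 mm².

85.50 mm²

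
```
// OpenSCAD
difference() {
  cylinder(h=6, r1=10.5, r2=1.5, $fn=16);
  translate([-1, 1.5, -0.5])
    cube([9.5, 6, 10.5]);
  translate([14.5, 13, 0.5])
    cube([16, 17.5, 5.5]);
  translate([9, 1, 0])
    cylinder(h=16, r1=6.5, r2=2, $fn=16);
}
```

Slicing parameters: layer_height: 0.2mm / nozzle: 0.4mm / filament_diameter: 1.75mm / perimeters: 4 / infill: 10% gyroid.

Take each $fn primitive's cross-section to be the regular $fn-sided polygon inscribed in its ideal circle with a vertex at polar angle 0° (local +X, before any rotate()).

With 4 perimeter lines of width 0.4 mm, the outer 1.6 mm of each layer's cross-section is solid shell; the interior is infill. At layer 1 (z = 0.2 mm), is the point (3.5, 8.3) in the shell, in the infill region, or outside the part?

shell

At z = 0.2 mm: the cone contributes a regular 16-gon of circumradius 10.200 (interpolated between r1=10.5 and r2=1.5 at t=0.033); the cube at (-1, 1.5) (footprint 9.5×6) is included at this height; the cube at (14.5, 13) is absent (z outside [0.5, 6]); the cone at (9, 1): at t=0.013 of its height the radius interpolates to r₁+(r₂−r₁)t = 6.444, giving a regular 16-gon of that circumradius; Subtracting the remaining from the first: starting from the cone, the 9.5×6 cube at (-1, 1.5) partially overlaps it — only the 55.33 mm² overlap (of its 57.00 mm²) is removed, clipping the outline; the cone at (9, 1) partially overlaps it — only the 43.05 mm² overlap (of its 127.12 mm²) is removed, clipping the outline — 1 connected region. Overall, the cross-section is a single solid region. The nearest boundary edge runs (6.78, 7.50)→(-1.00, 7.50); distance from the point to it = 0.80 mm. The point is inside the cross-section, 0.80 mm from the nearest boundary — within the 1.6 mm shell band (4 × 0.4).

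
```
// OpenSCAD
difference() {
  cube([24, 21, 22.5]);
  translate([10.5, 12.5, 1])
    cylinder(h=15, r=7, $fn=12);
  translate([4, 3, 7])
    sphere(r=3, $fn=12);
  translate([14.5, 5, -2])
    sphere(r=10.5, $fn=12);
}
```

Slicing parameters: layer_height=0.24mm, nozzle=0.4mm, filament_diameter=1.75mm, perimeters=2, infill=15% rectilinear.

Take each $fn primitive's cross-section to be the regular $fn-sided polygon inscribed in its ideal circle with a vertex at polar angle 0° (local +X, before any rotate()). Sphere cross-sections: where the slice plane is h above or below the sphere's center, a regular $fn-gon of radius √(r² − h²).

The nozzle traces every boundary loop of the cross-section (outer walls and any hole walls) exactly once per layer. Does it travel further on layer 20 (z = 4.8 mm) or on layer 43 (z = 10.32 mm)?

Layer 20 (z = 4.8): the cube (footprint 24×21) is included at this height (perimeter 90.00 mm); the cylinder at (10.5, 12.5): section is a regular 12-gon, circumradius r=7 (perimeter = 2·12·7.000·sin(180°/12) = 43.48 mm); the sphere at (4, 3): section is a regular 12-gon, circumradius = √(r²−h²) = √(3²−2.2²) = 2.040 (perimeter = 2·12·2.040·sin(180°/12) = 12.67 mm); the sphere at (14.5, 5): section is a regular 12-gon, circumradius = √(r²−h²) = √(10.5²−6.8²) = 8.001 (perimeter = 2·12·8.001·sin(180°/12) = 49.70 mm); Subtracting the remaining from the first: starting from the 24×21 cube, the r=7 cylinder at (10.5, 12.5) lies wholly inside it (removes its full 147.00 mm² and its 43.48 mm outline becomes a hole wall); the r=3 sphere at (4, 3) lies wholly inside it (removes its full 12.48 mm² and its 12.67 mm outline becomes a hole wall); the r=10.5 sphere at (14.5, 5) partially overlaps it — only the 117.37 mm² overlap (of its 192.03 mm²) is removed, clipping the outline — boundary (outer + 1 inner loop) = 142.05 mm. So its perimeter = 142.05 mm. Layer 43 (z = 10.32): the cube is present — its section is the full 24×21 rectangle (perimeter 90.00 mm); the r=7 cylinder at (10.5, 12.5) gives a regular 12-gon of circumradius 7 (constant along its height) (perimeter = 2·12·7.000·sin(180°/12) = 43.48 mm); the sphere at (4, 3) does not reach this height (|z−center|=3.320 > r=3); the sphere at (14.5, 5) is not intersected at this z (|z−center|=12.320 > r=10.5); Taking the first minus the rest: starting from the 24×21 cube, the r=7 cylinder at (10.5, 12.5) lies wholly inside it (removes its full 147.00 mm² and its 43.48 mm outline becomes a hole wall) — boundary (outer + 1 inner loop) = 133.48 mm. So its perimeter = 133.48 mm. Layer 20 is larger (142.05 vs 133.48 mm).

layer 20 (z = 4.8 mm)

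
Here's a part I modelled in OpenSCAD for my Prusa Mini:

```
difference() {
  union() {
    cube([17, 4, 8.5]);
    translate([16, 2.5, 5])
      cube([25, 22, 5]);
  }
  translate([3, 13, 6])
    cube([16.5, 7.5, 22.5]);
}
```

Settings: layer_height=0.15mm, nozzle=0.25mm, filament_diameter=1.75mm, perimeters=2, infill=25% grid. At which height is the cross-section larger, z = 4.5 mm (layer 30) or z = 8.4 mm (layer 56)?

layer 56 (z = 8.4 mm)

Layer 30 (z = 4.5): the cube (footprint 17×4) is included at this height (area 68.00 mm²); the cube at (16, 2.5) does not reach this height (z outside [5, 10]); Combining (union): only the 17×4 cube is present, so the union is just that shape — area = 68.00 mm²; the cube at (3, 13) does not reach this height (z outside [6, 28.5]); Taking the first minus the rest: none of the subtracted shapes is present at this height, so the result so far is unchanged — area = 68.00 mm². So its area = 68.00 mm². Layer 56 (z = 8.4): the 17×4 cube contributes its full rectangle (area 68.00 mm²); the 25×22 cube at (16, 2.5) contributes its full rectangle (area 550.00 mm²); Taking the union: the regions partially overlap — summed areas 618.00 mm² minus the doubly-counted overlap 1.50 mm² gives 616.50 mm² — area = 616.50 mm²; the cube at (3, 13) (footprint 16.5×7.5) is included at this height (area 123.75 mm²); After the difference (first − rest): starting from the result so far (616.50 mm²), the 16.5×7.5 cube at (3, 13) partially overlaps it — only the 26.25 mm² overlap (of its 123.75 mm²) is removed, clipping the outline — area = 590.25 mm². So its area = 590.25 mm². Layer 56 is larger (590.25 vs 68.00 mm²).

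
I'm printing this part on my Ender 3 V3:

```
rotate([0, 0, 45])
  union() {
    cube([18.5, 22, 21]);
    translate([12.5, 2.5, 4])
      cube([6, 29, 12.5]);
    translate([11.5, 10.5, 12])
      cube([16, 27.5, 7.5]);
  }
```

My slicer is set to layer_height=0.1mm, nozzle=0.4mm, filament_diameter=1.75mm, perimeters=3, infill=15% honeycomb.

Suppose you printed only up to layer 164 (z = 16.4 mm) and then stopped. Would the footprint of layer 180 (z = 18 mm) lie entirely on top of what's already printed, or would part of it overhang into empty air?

Compare the two slices. At z = 16.4: the cube is present — its section is the full 18.5×22 rectangle (area 407.00 mm²); the cube at (12.5, 2.5) is present — its section is the full 6×29 rectangle (area 174.00 mm²); the 16×27.5 cube at (11.5, 10.5) contributes its full rectangle (area 440.00 mm²); Merging all regions: the regions partially overlap — summed areas 1021.00 mm² minus the doubly-counted overlap 254.50 mm² gives 766.50 mm² — area = 766.50 mm²; (rotated 45° about Z; rotation is an isometry so areas/perimeters/island counts are preserved). At z = 18: the cube (footprint 18.5×22) is included at this height (area 407.00 mm²); the cube at (12.5, 2.5) does not reach this height (z outside [4, 16.5]); the 16×27.5 cube at (11.5, 10.5) contributes its full rectangle (area 440.00 mm²); Combining (union): the regions partially overlap — summed areas 847.00 mm² minus the doubly-counted overlap 80.50 mm² gives 766.50 mm² — area = 766.50 mm²; (whole slice rotated 45° about Z — lengths, areas and connectivity unchanged). Checking containment: the cross-section at z = 18 is a subset of the cross-section at z = 16.4.

entirely on top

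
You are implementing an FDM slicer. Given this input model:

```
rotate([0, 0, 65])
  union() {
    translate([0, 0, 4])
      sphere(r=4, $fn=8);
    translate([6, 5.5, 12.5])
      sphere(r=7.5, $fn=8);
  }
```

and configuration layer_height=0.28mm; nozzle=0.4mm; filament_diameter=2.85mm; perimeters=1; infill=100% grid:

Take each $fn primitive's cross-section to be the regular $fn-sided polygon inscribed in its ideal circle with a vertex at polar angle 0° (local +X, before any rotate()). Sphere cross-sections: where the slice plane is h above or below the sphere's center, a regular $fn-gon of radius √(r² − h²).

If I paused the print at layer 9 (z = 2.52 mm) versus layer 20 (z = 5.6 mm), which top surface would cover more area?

layer 20 (z = 5.6 mm)

Layer 9 (z = 2.52): the r=4 sphere contributes a regular 8-gon of circumradius √(4²−1.48²) = 3.716 (area = (8/2)·3.716²·sin(360°/8) = 39.06 mm²); the sphere at (6, 5.5) is absent (|z−center|=9.980 > r=7.5); Taking the union: only the r=4 sphere is present, so the union is just that shape — area = 39.06 mm²; (whole slice rotated 65° about Z — lengths, areas and connectivity unchanged). So its area = 39.06 mm². Layer 20 (z = 5.6): the sphere: section is a regular 8-gon, circumradius = √(r²−h²) = √(4²−1.6²) = 3.666 (area = (8/2)·3.666²·sin(360°/8) = 38.01 mm²); the r=7.5 sphere at (6, 5.5) slices to a regular 8-gon of circumradius 2.939 (√(r²−h²) with h=6.9 from center) (area = (8/2)·2.939²·sin(360°/8) = 24.44 mm²); Combining (union): the 2 present regions are separate (no shared area or edge), so areas and boundary lengths simply add and each stays a separate island — area = 62.45 mm²; (whole slice rotated 65° about Z — lengths, areas and connectivity unchanged). So its area = 62.45 mm². Layer 20 is larger (62.45 vs 39.06 mm²).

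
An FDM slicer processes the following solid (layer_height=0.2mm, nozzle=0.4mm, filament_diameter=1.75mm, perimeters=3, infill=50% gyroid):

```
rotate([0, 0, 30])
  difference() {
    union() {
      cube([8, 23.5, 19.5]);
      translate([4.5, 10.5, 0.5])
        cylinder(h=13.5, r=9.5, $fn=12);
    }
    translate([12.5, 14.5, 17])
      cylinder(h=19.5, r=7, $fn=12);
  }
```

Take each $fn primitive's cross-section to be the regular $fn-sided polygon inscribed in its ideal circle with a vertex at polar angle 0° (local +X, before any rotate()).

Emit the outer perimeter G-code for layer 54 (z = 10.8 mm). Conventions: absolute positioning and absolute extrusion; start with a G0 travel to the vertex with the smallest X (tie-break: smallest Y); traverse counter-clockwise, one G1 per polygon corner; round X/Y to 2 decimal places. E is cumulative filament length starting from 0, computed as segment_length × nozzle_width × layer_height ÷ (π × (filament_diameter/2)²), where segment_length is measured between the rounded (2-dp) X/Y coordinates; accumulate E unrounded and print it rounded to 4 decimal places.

G0 X-11.75 Y20.35 Z10.80
G1 X-9.40 Y16.28 E0.1563
G1 X-9.58 Y16.09 E0.1650
G1 X-10.85 Y11.34 E0.3286
G1 X-9.58 Y6.59 E0.4921
G1 X-6.10 Y3.12 E0.6555
G1 X-1.35 Y1.84 E0.8192
G1 X-1.10 Y1.91 E0.8278
G1 X0.00 Y0.00 E0.9011
G1 X6.93 Y4.00 E1.1672
G1 X5.96 Y5.68 E1.2318
G1 X6.87 Y6.59 E1.2746
G1 X8.15 Y11.34 E1.4382
G1 X6.87 Y16.09 E1.6018
G1 X3.40 Y19.57 E1.7653
G1 X-1.35 Y20.84 E1.9288
G1 X-2.60 Y20.51 E1.9718
G1 X-4.82 Y24.35 E2.1193
G1 X-11.75 Y20.35 E2.3855

At z = 10.8 mm: the 8×23.5 cube contributes its full rectangle; the r=9.5 cylinder at (4.5, 10.5) contributes a regular 12-gon of circumradius 9.5; Taking the union: the regions partially overlap (shared area 143.29 mm²), so overlapping operands fuse into one piece — 1 connected region; the cylinder at (12.5, 14.5) is absent (z outside [17, 36.5]); Taking the first minus the rest: none of the subtracted shapes is present at this height, so the result so far is unchanged — 1 connected region; (whole slice rotated 30° about Z — lengths, areas and connectivity unchanged). The outline is a single polygon with 18 vertices. Extrusion per mm of travel: 0.4 × 0.2 / (π × 0.875²) = 0.033260. Accumulating E over each segment gives final E = 2.3855.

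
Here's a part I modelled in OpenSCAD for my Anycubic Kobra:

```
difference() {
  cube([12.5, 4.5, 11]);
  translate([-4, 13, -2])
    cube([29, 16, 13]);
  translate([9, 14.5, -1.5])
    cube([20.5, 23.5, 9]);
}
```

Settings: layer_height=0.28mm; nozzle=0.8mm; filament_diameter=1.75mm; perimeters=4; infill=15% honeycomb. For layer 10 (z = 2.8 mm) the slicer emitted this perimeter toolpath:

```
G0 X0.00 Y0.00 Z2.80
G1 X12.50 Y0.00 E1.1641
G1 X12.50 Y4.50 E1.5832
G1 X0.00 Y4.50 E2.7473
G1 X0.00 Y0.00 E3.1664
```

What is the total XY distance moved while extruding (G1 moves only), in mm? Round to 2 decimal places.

34.00 mm

Sum the Euclidean lengths of each G1 segment: total = 34.00 mm.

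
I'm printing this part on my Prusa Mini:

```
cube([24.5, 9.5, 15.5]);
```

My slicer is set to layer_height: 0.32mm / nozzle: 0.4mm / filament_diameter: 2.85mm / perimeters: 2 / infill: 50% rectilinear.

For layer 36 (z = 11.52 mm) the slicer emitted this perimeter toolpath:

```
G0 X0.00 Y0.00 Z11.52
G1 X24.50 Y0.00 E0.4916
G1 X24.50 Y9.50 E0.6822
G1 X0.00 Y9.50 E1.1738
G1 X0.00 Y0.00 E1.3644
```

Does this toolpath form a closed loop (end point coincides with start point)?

Start point (G0): (0.00, 0.00). End point (last G1): the path returns to the start — closed.

yes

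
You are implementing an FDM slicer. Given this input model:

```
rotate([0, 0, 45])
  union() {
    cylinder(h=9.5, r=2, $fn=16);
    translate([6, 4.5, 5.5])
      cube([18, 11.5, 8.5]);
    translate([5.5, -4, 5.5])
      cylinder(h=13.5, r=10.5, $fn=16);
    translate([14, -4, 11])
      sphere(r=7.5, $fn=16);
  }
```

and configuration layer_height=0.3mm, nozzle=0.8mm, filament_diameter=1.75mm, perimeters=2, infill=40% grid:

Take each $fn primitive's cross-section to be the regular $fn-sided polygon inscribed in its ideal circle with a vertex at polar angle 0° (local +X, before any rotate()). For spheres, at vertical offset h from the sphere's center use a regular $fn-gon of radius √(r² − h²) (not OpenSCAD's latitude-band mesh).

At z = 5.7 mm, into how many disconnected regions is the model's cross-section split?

At z = 5.7 mm: the cylinder: section is a regular 16-gon, circumradius r=2; the cube at (6, 4.5) is present — its section is the full 18×11.5 rectangle; the r=10.5 cylinder at (5.5, -4) contributes a regular 16-gon of circumradius 10.5; the r=7.5 sphere at (14, -4) slices to a regular 16-gon of circumradius 5.307 (√(r²−h²) with h=5.3 from center); Merging all regions: the regions partially overlap (shared area 76.71 mm²), so overlapping operands fuse into one piece — 1 connected region; (whole slice rotated 45° about Z — lengths, areas and connectivity unchanged). The result has 1 disconnected region.

1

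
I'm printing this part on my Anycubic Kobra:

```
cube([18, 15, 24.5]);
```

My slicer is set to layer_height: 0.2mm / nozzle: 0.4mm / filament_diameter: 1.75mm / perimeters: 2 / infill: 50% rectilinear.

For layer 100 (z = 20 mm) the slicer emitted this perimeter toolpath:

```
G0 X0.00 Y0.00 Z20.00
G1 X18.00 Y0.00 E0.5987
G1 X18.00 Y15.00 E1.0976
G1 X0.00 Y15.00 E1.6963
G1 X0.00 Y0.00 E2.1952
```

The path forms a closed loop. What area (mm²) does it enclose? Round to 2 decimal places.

270.00 mm²

Apply the shoelace formula to the sequence of (X, Y) vertices; enclosed area = 270.00 mm².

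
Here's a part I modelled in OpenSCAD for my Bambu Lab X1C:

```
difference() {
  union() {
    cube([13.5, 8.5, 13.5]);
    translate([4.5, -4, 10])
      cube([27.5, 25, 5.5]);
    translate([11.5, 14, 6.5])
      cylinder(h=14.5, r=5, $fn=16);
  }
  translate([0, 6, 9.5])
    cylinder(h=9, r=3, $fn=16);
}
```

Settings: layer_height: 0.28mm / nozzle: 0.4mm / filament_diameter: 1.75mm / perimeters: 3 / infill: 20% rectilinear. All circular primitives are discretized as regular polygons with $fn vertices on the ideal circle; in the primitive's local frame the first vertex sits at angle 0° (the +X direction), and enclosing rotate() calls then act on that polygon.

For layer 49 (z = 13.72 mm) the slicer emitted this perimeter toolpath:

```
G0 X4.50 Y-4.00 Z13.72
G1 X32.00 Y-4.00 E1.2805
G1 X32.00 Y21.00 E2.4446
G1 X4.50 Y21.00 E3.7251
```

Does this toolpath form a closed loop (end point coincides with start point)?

Start point (G0): (4.50, -4.00). End point (last G1): the path does not return to the start — open.

no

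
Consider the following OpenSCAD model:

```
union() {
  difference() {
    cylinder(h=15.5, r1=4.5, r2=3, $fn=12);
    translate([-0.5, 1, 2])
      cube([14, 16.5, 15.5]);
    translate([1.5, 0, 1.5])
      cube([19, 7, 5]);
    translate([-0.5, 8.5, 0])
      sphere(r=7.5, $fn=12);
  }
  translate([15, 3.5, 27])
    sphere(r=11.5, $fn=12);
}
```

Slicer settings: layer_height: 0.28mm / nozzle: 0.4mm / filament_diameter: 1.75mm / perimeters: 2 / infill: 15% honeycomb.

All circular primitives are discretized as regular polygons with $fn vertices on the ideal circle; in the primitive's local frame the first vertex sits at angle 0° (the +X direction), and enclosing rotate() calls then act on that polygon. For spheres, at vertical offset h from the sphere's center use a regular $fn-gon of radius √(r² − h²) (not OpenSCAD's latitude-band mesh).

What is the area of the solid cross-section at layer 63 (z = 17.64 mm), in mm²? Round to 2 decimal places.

133.92 mm²

At z = 17.64 mm: the cone does not reach this height (z outside [0, 15.5]); the cube at (-0.5, 1) is not intersected at this z (z outside [2, 17.5]); the cube at (1.5, 0) is not intersected at this z (z outside [1.5, 6.5]); the sphere at (-0.5, 8.5) does not reach this height (|z−center|=17.640 > r=7.5); Taking the first minus the rest: the first operand is absent here, so nothing remains; the r=11.5 sphere at (15, 3.5) slices to a regular 12-gon of circumradius 6.681 (√(r²−h²) with h=9.36 from center) (area = (12/2)·6.681²·sin(360°/12) = 133.92 mm²); Merging all regions: only the r=11.5 sphere at (15, 3.5) is present, so the union is just that shape — area = 133.92 mm². Overall, the cross-section is a single solid region. Net area = 133.92 mm².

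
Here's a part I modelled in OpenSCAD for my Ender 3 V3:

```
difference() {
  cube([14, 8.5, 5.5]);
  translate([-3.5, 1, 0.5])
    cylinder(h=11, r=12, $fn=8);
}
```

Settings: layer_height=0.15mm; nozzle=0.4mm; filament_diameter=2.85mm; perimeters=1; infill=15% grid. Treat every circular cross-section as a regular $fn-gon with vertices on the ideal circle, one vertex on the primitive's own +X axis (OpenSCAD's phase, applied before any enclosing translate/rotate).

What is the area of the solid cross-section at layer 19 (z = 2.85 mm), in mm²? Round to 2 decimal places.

At z = 2.85 mm: the cube is present — its section is the full 14×8.5 rectangle (area 119.00 mm²); the r=12 cylinder at (-3.5, 1) contributes a regular 8-gon of circumradius 12 (area = (8/2)·12.000²·sin(360°/8) = 407.29 mm²); Subtracting the remaining from the first: starting from the 14×8.5 cube (119.00 mm²), the r=12 cylinder at (-3.5, 1) partially overlaps it — only the 60.39 mm² overlap (of its 407.29 mm²) is removed, clipping the outline — area = 58.61 mm². Overall, the cross-section is a single solid region. Net area = 58.61 mm².

58.61 mm²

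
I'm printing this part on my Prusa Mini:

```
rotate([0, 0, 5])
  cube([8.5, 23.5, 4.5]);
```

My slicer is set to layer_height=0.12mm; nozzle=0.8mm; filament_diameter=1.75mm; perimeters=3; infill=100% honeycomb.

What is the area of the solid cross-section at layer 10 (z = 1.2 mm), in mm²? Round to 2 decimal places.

199.75 mm²

At z = 1.2 mm: the cube is present — its section is the full 8.5×23.5 rectangle (area 199.75 mm²); (rotated 5° about Z; rotation is an isometry so areas/perimeters/island counts are preserved). Overall, the cross-section is a single solid region. Net area = 199.75 mm².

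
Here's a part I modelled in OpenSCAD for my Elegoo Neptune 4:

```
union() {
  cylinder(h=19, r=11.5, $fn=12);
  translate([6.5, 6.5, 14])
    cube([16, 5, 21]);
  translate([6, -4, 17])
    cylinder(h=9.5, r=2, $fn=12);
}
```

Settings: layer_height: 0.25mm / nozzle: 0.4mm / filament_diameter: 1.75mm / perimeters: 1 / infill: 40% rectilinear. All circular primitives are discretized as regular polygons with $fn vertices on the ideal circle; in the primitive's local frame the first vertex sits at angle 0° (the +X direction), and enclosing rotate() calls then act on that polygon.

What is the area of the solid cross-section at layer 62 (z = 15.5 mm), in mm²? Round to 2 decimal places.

At z = 15.5 mm: the cylinder: section is a regular 12-gon, circumradius r=11.5 (area = (12/2)·11.500²·sin(360°/12) = 396.75 mm²); the cube at (6.5, 6.5) is present — its section is the full 16×5 rectangle (area 80.00 mm²); the cylinder at (6, -4) is not intersected at this z (z outside [17, 26.5]); Taking the union: the regions partially overlap — summed areas 476.75 mm² minus the doubly-counted overlap 3.67 mm² gives 473.08 mm² — area = 473.08 mm². Overall, the cross-section is a single solid region. Net area = 473.08 mm².

473.08 mm²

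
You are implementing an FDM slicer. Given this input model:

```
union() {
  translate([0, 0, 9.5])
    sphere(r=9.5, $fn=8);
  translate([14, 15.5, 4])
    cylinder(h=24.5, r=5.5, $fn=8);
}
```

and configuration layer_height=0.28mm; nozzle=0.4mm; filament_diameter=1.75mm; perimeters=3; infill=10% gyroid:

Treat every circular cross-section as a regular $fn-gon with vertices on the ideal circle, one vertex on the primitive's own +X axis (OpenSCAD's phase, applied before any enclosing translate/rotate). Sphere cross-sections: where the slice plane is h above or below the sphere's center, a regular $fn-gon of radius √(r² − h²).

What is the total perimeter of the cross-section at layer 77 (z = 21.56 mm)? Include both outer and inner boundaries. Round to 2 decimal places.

At z = 21.56 mm: the sphere is absent (|z−center|=12.060 > r=9.5); the r=5.5 cylinder at (14, 15.5) contributes a regular 8-gon of circumradius 5.5 (perimeter = 2·8·5.500·sin(180°/8) = 33.68 mm); Taking the union: only the r=5.5 cylinder at (14, 15.5) is present, so the union is just that shape — boundary = 33.68 mm. Overall, the cross-section is a single solid region. Total boundary length (outer) = 33.68 mm.

33.68 mm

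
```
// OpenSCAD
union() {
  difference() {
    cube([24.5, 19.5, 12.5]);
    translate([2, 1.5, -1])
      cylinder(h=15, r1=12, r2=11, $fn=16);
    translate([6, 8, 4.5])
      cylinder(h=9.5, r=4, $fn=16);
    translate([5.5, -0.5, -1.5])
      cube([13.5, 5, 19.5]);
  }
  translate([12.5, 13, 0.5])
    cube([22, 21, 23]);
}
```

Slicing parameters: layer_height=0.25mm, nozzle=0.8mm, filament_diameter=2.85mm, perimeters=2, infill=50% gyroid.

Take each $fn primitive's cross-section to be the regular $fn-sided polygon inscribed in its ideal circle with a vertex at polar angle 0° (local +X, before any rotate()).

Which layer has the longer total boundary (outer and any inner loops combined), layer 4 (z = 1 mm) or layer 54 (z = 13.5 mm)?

Layer 4 (z = 1): the 24.5×19.5 cube contributes its full rectangle (perimeter 88.00 mm); the cone at (2, 1.5): at t=0.133 of its height the radius interpolates to r₁+(r₂−r₁)t = 11.867, giving a regular 16-gon of that circumradius (perimeter = 2·16·11.867·sin(180°/16) = 74.08 mm); the cylinder at (6, 8) is not intersected at this z (z outside [4.5, 14]); the cube at (5.5, -0.5) is present — its section is the full 13.5×5 rectangle (perimeter 37.00 mm); After the difference (first − rest): starting from the 24.5×19.5 cube, the cone at (2, 1.5) partially overlaps it — only the 151.69 mm² overlap (of its 431.11 mm²) is removed, clipping the outline; the 13.5×5 cube at (5.5, -0.5) partially overlaps it — only the 24.22 mm² overlap (of its 67.50 mm²) is removed, clipping the outline — boundary = 83.76 mm; the cube at (12.5, 13) (footprint 22×21) is included at this height (perimeter 86.00 mm); Taking the union: the regions partially overlap (shared area 78.00 mm²), so the edge portions inside another operand are dropped and the merged outline is re-measured after clipping — boundary = 132.76 mm. So its perimeter = 132.76 mm. Layer 54 (z = 13.5): the cube is absent (z outside [0, 12.5]); the cone at (2, 1.5): at t=0.967 of its height the radius interpolates to r₁+(r₂−r₁)t = 11.033, giving a regular 16-gon of that circumradius (perimeter = 2·16·11.033·sin(180°/16) = 68.88 mm); the cylinder at (6, 8): section is a regular 16-gon, circumradius r=4 (perimeter = 2·16·4.000·sin(180°/16) = 24.97 mm); the cube at (5.5, -0.5) (footprint 13.5×5) is included at this height (perimeter 37.00 mm); After the difference (first − rest): the first operand is absent here, so nothing remains; the cube at (12.5, 13) (footprint 22×21) is included at this height (perimeter 86.00 mm); Taking the union: only the 22×21 cube at (12.5, 13) is present, so the union is just that shape — boundary = 86.00 mm. So its perimeter = 86.00 mm. Layer 4 is larger (132.76 vs 86.00 mm).

layer 4 (z = 1 mm)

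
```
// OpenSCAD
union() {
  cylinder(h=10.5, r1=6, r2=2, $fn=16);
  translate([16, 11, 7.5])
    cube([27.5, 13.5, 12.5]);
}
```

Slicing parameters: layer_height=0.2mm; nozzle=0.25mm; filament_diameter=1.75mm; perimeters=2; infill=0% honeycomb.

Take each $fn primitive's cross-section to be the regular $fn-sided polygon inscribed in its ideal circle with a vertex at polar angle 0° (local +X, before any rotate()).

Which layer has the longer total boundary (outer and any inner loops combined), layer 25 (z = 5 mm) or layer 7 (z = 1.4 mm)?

Layer 25 (z = 5): the cone contributes a regular 16-gon of circumradius 4.095 (interpolated between r1=6 and r2=2 at t=0.476) (perimeter = 2·16·4.095·sin(180°/16) = 25.57 mm); the cube at (16, 11) is absent (z outside [7.5, 20]); Combining (union): only the cone is present, so the union is just that shape — boundary = 25.57 mm. So its perimeter = 25.57 mm. Layer 7 (z = 1.4): the cone (r1=6→r2=2) has section circumradius 5.467 here — a regular 16-gon (perimeter = 2·16·5.467·sin(180°/16) = 34.13 mm); the cube at (16, 11) does not reach this height (z outside [7.5, 20]); Combining (union): only the cone is present, so the union is just that shape — boundary = 34.13 mm. So its perimeter = 34.13 mm. Layer 7 is larger (34.13 vs 25.57 mm).

layer 7 (z = 1.4 mm)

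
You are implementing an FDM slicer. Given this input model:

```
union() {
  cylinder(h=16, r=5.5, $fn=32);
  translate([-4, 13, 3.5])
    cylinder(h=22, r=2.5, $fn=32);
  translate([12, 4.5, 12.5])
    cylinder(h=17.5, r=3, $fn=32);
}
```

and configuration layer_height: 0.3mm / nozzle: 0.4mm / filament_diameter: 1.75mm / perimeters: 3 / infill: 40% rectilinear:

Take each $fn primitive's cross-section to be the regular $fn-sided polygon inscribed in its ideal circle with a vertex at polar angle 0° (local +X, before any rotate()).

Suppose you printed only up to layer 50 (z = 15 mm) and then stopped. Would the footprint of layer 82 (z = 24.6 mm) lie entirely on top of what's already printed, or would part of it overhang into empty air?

entirely on top

Compare the two slices. At z = 15: the r=5.5 cylinder gives a regular 32-gon of circumradius 5.5 (constant along its height) (area = (32/2)·5.500²·sin(360°/32) = 94.42 mm²); the r=2.5 cylinder at (-4, 13) gives a regular 32-gon of circumradius 2.5 (constant along its height) (area = (32/2)·2.500²·sin(360°/32) = 19.51 mm²); the r=3 cylinder at (12, 4.5) contributes a regular 32-gon of circumradius 3 (area = (32/2)·3.000²·sin(360°/32) = 28.09 mm²); Combining (union): the 3 present regions are separate (no shared area or edge), so areas and boundary lengths simply add and each stays a separate island — area = 142.03 mm². At z = 24.6: the cylinder is not intersected at this z (z outside [0, 16]); the cylinder at (-4, 13): section is a regular 32-gon, circumradius r=2.5 (area = (32/2)·2.500²·sin(360°/32) = 19.51 mm²); the cylinder at (12, 4.5): section is a regular 32-gon, circumradius r=3 (area = (32/2)·3.000²·sin(360°/32) = 28.09 mm²); Combining (union): the 2 present regions are separate (no shared area or edge), so areas and boundary lengths simply add and each stays a separate island — area = 47.60 mm². Checking containment: the cross-section at z = 24.6 is a subset of the cross-section at z = 15.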